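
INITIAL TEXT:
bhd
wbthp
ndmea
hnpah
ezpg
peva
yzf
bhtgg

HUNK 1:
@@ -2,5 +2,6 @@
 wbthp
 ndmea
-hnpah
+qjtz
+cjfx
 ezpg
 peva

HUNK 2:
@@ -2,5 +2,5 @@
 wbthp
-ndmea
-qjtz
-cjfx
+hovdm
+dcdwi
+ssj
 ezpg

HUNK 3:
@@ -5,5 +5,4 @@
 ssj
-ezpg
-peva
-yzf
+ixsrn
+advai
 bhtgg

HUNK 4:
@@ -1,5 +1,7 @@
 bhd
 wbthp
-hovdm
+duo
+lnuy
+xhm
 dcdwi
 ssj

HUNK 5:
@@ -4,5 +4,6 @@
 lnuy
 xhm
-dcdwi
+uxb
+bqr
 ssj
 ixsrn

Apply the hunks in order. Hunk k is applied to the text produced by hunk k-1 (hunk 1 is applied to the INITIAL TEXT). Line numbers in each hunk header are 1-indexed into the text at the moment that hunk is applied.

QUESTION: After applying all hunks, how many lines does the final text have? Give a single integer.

Hunk 1: at line 2 remove [hnpah] add [qjtz,cjfx] -> 9 lines: bhd wbthp ndmea qjtz cjfx ezpg peva yzf bhtgg
Hunk 2: at line 2 remove [ndmea,qjtz,cjfx] add [hovdm,dcdwi,ssj] -> 9 lines: bhd wbthp hovdm dcdwi ssj ezpg peva yzf bhtgg
Hunk 3: at line 5 remove [ezpg,peva,yzf] add [ixsrn,advai] -> 8 lines: bhd wbthp hovdm dcdwi ssj ixsrn advai bhtgg
Hunk 4: at line 1 remove [hovdm] add [duo,lnuy,xhm] -> 10 lines: bhd wbthp duo lnuy xhm dcdwi ssj ixsrn advai bhtgg
Hunk 5: at line 4 remove [dcdwi] add [uxb,bqr] -> 11 lines: bhd wbthp duo lnuy xhm uxb bqr ssj ixsrn advai bhtgg
Final line count: 11

Answer: 11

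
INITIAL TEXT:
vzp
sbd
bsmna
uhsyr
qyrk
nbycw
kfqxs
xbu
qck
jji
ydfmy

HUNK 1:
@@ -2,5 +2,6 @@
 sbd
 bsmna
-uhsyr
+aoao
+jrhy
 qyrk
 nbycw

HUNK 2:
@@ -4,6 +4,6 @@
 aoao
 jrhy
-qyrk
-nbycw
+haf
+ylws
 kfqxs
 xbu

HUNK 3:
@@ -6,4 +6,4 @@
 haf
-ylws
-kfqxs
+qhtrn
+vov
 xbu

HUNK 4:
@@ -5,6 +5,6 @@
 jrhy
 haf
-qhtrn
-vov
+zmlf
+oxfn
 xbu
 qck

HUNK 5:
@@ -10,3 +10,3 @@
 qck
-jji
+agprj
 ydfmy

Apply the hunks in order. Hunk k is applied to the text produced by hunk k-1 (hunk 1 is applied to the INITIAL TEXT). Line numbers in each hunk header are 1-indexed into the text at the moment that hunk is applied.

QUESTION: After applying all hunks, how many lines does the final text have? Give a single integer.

Hunk 1: at line 2 remove [uhsyr] add [aoao,jrhy] -> 12 lines: vzp sbd bsmna aoao jrhy qyrk nbycw kfqxs xbu qck jji ydfmy
Hunk 2: at line 4 remove [qyrk,nbycw] add [haf,ylws] -> 12 lines: vzp sbd bsmna aoao jrhy haf ylws kfqxs xbu qck jji ydfmy
Hunk 3: at line 6 remove [ylws,kfqxs] add [qhtrn,vov] -> 12 lines: vzp sbd bsmna aoao jrhy haf qhtrn vov xbu qck jji ydfmy
Hunk 4: at line 5 remove [qhtrn,vov] add [zmlf,oxfn] -> 12 lines: vzp sbd bsmna aoao jrhy haf zmlf oxfn xbu qck jji ydfmy
Hunk 5: at line 10 remove [jji] add [agprj] -> 12 lines: vzp sbd bsmna aoao jrhy haf zmlf oxfn xbu qck agprj ydfmy
Final line count: 12

Answer: 12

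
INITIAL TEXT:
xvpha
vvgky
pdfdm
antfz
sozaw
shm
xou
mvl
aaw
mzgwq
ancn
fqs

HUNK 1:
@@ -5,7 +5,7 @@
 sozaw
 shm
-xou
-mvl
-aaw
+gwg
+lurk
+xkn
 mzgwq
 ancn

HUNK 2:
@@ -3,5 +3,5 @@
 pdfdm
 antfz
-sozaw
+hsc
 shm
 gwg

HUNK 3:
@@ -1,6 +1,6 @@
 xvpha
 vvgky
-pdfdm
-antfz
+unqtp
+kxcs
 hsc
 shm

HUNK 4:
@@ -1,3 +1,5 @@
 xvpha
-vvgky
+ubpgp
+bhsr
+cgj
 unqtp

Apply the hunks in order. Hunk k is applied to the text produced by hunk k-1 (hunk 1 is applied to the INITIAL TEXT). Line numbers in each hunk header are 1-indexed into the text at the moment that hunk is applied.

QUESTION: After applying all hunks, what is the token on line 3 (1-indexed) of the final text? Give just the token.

Answer: bhsr

Derivation:
Hunk 1: at line 5 remove [xou,mvl,aaw] add [gwg,lurk,xkn] -> 12 lines: xvpha vvgky pdfdm antfz sozaw shm gwg lurk xkn mzgwq ancn fqs
Hunk 2: at line 3 remove [sozaw] add [hsc] -> 12 lines: xvpha vvgky pdfdm antfz hsc shm gwg lurk xkn mzgwq ancn fqs
Hunk 3: at line 1 remove [pdfdm,antfz] add [unqtp,kxcs] -> 12 lines: xvpha vvgky unqtp kxcs hsc shm gwg lurk xkn mzgwq ancn fqs
Hunk 4: at line 1 remove [vvgky] add [ubpgp,bhsr,cgj] -> 14 lines: xvpha ubpgp bhsr cgj unqtp kxcs hsc shm gwg lurk xkn mzgwq ancn fqs
Final line 3: bhsr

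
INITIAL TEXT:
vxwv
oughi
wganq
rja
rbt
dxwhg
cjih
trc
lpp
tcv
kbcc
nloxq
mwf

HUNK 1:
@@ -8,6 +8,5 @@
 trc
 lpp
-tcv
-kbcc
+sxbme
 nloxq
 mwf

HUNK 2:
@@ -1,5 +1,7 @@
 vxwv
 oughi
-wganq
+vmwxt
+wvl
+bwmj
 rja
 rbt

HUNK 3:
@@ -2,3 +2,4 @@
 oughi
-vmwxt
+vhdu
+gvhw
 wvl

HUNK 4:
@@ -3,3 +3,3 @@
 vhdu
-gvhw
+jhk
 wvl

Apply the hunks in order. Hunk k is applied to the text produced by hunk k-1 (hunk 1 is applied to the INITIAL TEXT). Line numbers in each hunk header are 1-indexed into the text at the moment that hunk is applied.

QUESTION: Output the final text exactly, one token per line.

Answer: vxwv
oughi
vhdu
jhk
wvl
bwmj
rja
rbt
dxwhg
cjih
trc
lpp
sxbme
nloxq
mwf

Derivation:
Hunk 1: at line 8 remove [tcv,kbcc] add [sxbme] -> 12 lines: vxwv oughi wganq rja rbt dxwhg cjih trc lpp sxbme nloxq mwf
Hunk 2: at line 1 remove [wganq] add [vmwxt,wvl,bwmj] -> 14 lines: vxwv oughi vmwxt wvl bwmj rja rbt dxwhg cjih trc lpp sxbme nloxq mwf
Hunk 3: at line 2 remove [vmwxt] add [vhdu,gvhw] -> 15 lines: vxwv oughi vhdu gvhw wvl bwmj rja rbt dxwhg cjih trc lpp sxbme nloxq mwf
Hunk 4: at line 3 remove [gvhw] add [jhk] -> 15 lines: vxwv oughi vhdu jhk wvl bwmj rja rbt dxwhg cjih trc lpp sxbme nloxq mwf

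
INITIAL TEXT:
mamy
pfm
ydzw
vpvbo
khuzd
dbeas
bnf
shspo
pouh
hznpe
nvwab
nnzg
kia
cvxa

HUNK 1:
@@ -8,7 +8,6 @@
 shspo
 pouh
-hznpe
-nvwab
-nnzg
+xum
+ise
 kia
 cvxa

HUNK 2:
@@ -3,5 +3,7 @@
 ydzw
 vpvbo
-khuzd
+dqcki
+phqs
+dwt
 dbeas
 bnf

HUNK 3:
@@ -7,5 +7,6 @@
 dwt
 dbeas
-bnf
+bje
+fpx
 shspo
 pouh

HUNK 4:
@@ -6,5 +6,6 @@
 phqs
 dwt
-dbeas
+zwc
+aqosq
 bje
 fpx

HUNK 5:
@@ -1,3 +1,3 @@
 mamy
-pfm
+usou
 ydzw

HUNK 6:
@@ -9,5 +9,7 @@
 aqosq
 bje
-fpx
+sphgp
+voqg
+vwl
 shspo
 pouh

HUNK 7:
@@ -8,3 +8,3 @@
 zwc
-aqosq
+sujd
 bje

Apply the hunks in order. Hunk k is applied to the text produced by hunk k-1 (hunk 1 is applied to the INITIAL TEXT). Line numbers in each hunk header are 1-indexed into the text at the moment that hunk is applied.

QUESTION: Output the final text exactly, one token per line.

Hunk 1: at line 8 remove [hznpe,nvwab,nnzg] add [xum,ise] -> 13 lines: mamy pfm ydzw vpvbo khuzd dbeas bnf shspo pouh xum ise kia cvxa
Hunk 2: at line 3 remove [khuzd] add [dqcki,phqs,dwt] -> 15 lines: mamy pfm ydzw vpvbo dqcki phqs dwt dbeas bnf shspo pouh xum ise kia cvxa
Hunk 3: at line 7 remove [bnf] add [bje,fpx] -> 16 lines: mamy pfm ydzw vpvbo dqcki phqs dwt dbeas bje fpx shspo pouh xum ise kia cvxa
Hunk 4: at line 6 remove [dbeas] add [zwc,aqosq] -> 17 lines: mamy pfm ydzw vpvbo dqcki phqs dwt zwc aqosq bje fpx shspo pouh xum ise kia cvxa
Hunk 5: at line 1 remove [pfm] add [usou] -> 17 lines: mamy usou ydzw vpvbo dqcki phqs dwt zwc aqosq bje fpx shspo pouh xum ise kia cvxa
Hunk 6: at line 9 remove [fpx] add [sphgp,voqg,vwl] -> 19 lines: mamy usou ydzw vpvbo dqcki phqs dwt zwc aqosq bje sphgp voqg vwl shspo pouh xum ise kia cvxa
Hunk 7: at line 8 remove [aqosq] add [sujd] -> 19 lines: mamy usou ydzw vpvbo dqcki phqs dwt zwc sujd bje sphgp voqg vwl shspo pouh xum ise kia cvxa

Answer: mamy
usou
ydzw
vpvbo
dqcki
phqs
dwt
zwc
sujd
bje
sphgp
voqg
vwl
shspo
pouh
xum
ise
kia
cvxa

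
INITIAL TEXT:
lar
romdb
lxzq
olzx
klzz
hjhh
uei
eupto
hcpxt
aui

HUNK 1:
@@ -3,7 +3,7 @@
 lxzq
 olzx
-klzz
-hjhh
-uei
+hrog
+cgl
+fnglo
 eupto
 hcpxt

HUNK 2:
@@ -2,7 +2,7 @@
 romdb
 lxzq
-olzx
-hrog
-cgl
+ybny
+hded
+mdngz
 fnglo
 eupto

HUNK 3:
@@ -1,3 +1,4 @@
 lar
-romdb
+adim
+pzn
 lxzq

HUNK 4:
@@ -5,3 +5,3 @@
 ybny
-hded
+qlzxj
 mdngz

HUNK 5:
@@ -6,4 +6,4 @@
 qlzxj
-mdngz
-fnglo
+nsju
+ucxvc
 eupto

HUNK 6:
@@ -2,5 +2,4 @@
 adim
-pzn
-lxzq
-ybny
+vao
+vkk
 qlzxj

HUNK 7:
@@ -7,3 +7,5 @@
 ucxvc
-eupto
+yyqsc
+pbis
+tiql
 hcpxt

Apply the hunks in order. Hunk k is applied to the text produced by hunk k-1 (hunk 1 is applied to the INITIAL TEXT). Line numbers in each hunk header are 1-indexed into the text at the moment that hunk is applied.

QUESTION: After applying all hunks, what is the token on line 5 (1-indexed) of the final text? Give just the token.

Hunk 1: at line 3 remove [klzz,hjhh,uei] add [hrog,cgl,fnglo] -> 10 lines: lar romdb lxzq olzx hrog cgl fnglo eupto hcpxt aui
Hunk 2: at line 2 remove [olzx,hrog,cgl] add [ybny,hded,mdngz] -> 10 lines: lar romdb lxzq ybny hded mdngz fnglo eupto hcpxt aui
Hunk 3: at line 1 remove [romdb] add [adim,pzn] -> 11 lines: lar adim pzn lxzq ybny hded mdngz fnglo eupto hcpxt aui
Hunk 4: at line 5 remove [hded] add [qlzxj] -> 11 lines: lar adim pzn lxzq ybny qlzxj mdngz fnglo eupto hcpxt aui
Hunk 5: at line 6 remove [mdngz,fnglo] add [nsju,ucxvc] -> 11 lines: lar adim pzn lxzq ybny qlzxj nsju ucxvc eupto hcpxt aui
Hunk 6: at line 2 remove [pzn,lxzq,ybny] add [vao,vkk] -> 10 lines: lar adim vao vkk qlzxj nsju ucxvc eupto hcpxt aui
Hunk 7: at line 7 remove [eupto] add [yyqsc,pbis,tiql] -> 12 lines: lar adim vao vkk qlzxj nsju ucxvc yyqsc pbis tiql hcpxt aui
Final line 5: qlzxj

Answer: qlzxj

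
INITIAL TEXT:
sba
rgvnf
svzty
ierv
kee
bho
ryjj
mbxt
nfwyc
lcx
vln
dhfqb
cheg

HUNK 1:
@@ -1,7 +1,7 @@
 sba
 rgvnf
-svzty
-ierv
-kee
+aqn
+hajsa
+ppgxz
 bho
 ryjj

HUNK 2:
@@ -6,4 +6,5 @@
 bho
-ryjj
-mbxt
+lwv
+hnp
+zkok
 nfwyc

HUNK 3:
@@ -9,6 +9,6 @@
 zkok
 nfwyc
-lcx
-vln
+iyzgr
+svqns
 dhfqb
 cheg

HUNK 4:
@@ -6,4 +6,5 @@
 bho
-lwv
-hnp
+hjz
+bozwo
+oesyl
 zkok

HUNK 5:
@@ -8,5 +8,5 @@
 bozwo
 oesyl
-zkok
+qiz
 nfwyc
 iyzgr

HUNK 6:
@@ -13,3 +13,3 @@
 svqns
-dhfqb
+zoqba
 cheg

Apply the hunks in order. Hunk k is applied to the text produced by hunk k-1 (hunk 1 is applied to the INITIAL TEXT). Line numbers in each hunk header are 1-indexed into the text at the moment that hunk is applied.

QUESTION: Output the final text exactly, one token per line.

Hunk 1: at line 1 remove [svzty,ierv,kee] add [aqn,hajsa,ppgxz] -> 13 lines: sba rgvnf aqn hajsa ppgxz bho ryjj mbxt nfwyc lcx vln dhfqb cheg
Hunk 2: at line 6 remove [ryjj,mbxt] add [lwv,hnp,zkok] -> 14 lines: sba rgvnf aqn hajsa ppgxz bho lwv hnp zkok nfwyc lcx vln dhfqb cheg
Hunk 3: at line 9 remove [lcx,vln] add [iyzgr,svqns] -> 14 lines: sba rgvnf aqn hajsa ppgxz bho lwv hnp zkok nfwyc iyzgr svqns dhfqb cheg
Hunk 4: at line 6 remove [lwv,hnp] add [hjz,bozwo,oesyl] -> 15 lines: sba rgvnf aqn hajsa ppgxz bho hjz bozwo oesyl zkok nfwyc iyzgr svqns dhfqb cheg
Hunk 5: at line 8 remove [zkok] add [qiz] -> 15 lines: sba rgvnf aqn hajsa ppgxz bho hjz bozwo oesyl qiz nfwyc iyzgr svqns dhfqb cheg
Hunk 6: at line 13 remove [dhfqb] add [zoqba] -> 15 lines: sba rgvnf aqn hajsa ppgxz bho hjz bozwo oesyl qiz nfwyc iyzgr svqns zoqba cheg

Answer: sba
rgvnf
aqn
hajsa
ppgxz
bho
hjz
bozwo
oesyl
qiz
nfwyc
iyzgr
svqns
zoqba
cheg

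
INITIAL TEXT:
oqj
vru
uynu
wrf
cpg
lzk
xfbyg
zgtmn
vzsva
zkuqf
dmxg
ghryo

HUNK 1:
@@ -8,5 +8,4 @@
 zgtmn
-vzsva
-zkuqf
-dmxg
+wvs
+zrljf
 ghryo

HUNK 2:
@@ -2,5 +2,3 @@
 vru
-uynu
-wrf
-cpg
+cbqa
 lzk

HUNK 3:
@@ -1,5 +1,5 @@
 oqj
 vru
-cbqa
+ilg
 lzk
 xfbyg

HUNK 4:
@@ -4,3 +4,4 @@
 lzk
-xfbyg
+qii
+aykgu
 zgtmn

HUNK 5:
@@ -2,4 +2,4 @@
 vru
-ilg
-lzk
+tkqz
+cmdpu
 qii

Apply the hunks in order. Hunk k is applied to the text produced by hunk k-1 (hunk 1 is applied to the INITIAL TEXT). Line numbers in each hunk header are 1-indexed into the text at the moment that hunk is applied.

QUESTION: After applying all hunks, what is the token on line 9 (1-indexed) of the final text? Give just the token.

Answer: zrljf

Derivation:
Hunk 1: at line 8 remove [vzsva,zkuqf,dmxg] add [wvs,zrljf] -> 11 lines: oqj vru uynu wrf cpg lzk xfbyg zgtmn wvs zrljf ghryo
Hunk 2: at line 2 remove [uynu,wrf,cpg] add [cbqa] -> 9 lines: oqj vru cbqa lzk xfbyg zgtmn wvs zrljf ghryo
Hunk 3: at line 1 remove [cbqa] add [ilg] -> 9 lines: oqj vru ilg lzk xfbyg zgtmn wvs zrljf ghryo
Hunk 4: at line 4 remove [xfbyg] add [qii,aykgu] -> 10 lines: oqj vru ilg lzk qii aykgu zgtmn wvs zrljf ghryo
Hunk 5: at line 2 remove [ilg,lzk] add [tkqz,cmdpu] -> 10 lines: oqj vru tkqz cmdpu qii aykgu zgtmn wvs zrljf ghryo
Final line 9: zrljf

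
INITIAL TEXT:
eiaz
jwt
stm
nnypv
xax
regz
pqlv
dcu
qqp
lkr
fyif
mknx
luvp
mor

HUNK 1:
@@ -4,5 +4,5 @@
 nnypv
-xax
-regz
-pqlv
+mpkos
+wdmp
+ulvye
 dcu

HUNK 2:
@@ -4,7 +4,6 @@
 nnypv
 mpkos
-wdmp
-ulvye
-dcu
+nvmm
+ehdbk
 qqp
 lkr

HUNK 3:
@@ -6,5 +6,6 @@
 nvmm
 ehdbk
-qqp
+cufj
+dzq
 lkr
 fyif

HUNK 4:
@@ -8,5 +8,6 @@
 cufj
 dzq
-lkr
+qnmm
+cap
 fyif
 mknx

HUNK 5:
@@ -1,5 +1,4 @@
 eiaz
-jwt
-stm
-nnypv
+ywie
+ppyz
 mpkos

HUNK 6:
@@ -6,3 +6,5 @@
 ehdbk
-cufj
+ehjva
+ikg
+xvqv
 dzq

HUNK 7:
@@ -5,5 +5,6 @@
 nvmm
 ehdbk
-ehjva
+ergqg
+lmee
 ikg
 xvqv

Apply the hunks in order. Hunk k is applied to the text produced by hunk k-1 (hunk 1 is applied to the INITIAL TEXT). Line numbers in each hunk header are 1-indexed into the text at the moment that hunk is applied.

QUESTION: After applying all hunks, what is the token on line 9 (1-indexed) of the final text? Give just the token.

Answer: ikg

Derivation:
Hunk 1: at line 4 remove [xax,regz,pqlv] add [mpkos,wdmp,ulvye] -> 14 lines: eiaz jwt stm nnypv mpkos wdmp ulvye dcu qqp lkr fyif mknx luvp mor
Hunk 2: at line 4 remove [wdmp,ulvye,dcu] add [nvmm,ehdbk] -> 13 lines: eiaz jwt stm nnypv mpkos nvmm ehdbk qqp lkr fyif mknx luvp mor
Hunk 3: at line 6 remove [qqp] add [cufj,dzq] -> 14 lines: eiaz jwt stm nnypv mpkos nvmm ehdbk cufj dzq lkr fyif mknx luvp mor
Hunk 4: at line 8 remove [lkr] add [qnmm,cap] -> 15 lines: eiaz jwt stm nnypv mpkos nvmm ehdbk cufj dzq qnmm cap fyif mknx luvp mor
Hunk 5: at line 1 remove [jwt,stm,nnypv] add [ywie,ppyz] -> 14 lines: eiaz ywie ppyz mpkos nvmm ehdbk cufj dzq qnmm cap fyif mknx luvp mor
Hunk 6: at line 6 remove [cufj] add [ehjva,ikg,xvqv] -> 16 lines: eiaz ywie ppyz mpkos nvmm ehdbk ehjva ikg xvqv dzq qnmm cap fyif mknx luvp mor
Hunk 7: at line 5 remove [ehjva] add [ergqg,lmee] -> 17 lines: eiaz ywie ppyz mpkos nvmm ehdbk ergqg lmee ikg xvqv dzq qnmm cap fyif mknx luvp mor
Final line 9: ikg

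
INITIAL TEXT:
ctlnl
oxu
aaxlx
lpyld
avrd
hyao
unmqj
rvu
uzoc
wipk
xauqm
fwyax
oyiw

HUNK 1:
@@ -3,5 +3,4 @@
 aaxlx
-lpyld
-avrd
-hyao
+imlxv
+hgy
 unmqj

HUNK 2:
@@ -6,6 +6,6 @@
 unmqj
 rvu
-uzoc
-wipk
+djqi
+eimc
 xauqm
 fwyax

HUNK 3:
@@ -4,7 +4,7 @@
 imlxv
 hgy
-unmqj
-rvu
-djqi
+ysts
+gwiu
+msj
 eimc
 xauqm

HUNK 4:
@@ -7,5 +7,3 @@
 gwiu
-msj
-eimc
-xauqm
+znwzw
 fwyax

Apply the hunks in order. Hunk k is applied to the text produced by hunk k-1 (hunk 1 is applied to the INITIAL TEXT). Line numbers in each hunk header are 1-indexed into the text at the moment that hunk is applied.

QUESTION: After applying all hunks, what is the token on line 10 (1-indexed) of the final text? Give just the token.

Hunk 1: at line 3 remove [lpyld,avrd,hyao] add [imlxv,hgy] -> 12 lines: ctlnl oxu aaxlx imlxv hgy unmqj rvu uzoc wipk xauqm fwyax oyiw
Hunk 2: at line 6 remove [uzoc,wipk] add [djqi,eimc] -> 12 lines: ctlnl oxu aaxlx imlxv hgy unmqj rvu djqi eimc xauqm fwyax oyiw
Hunk 3: at line 4 remove [unmqj,rvu,djqi] add [ysts,gwiu,msj] -> 12 lines: ctlnl oxu aaxlx imlxv hgy ysts gwiu msj eimc xauqm fwyax oyiw
Hunk 4: at line 7 remove [msj,eimc,xauqm] add [znwzw] -> 10 lines: ctlnl oxu aaxlx imlxv hgy ysts gwiu znwzw fwyax oyiw
Final line 10: oyiw

Answer: oyiw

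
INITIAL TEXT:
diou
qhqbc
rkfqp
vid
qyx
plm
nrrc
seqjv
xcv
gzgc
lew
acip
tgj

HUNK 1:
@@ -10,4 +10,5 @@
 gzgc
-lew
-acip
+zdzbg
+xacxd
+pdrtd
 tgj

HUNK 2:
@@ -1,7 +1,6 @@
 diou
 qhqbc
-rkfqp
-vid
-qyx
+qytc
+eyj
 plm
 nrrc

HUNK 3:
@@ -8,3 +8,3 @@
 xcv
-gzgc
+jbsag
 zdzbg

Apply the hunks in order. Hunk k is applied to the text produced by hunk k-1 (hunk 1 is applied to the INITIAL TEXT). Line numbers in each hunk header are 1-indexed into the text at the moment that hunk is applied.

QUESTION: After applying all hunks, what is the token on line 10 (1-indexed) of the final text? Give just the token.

Hunk 1: at line 10 remove [lew,acip] add [zdzbg,xacxd,pdrtd] -> 14 lines: diou qhqbc rkfqp vid qyx plm nrrc seqjv xcv gzgc zdzbg xacxd pdrtd tgj
Hunk 2: at line 1 remove [rkfqp,vid,qyx] add [qytc,eyj] -> 13 lines: diou qhqbc qytc eyj plm nrrc seqjv xcv gzgc zdzbg xacxd pdrtd tgj
Hunk 3: at line 8 remove [gzgc] add [jbsag] -> 13 lines: diou qhqbc qytc eyj plm nrrc seqjv xcv jbsag zdzbg xacxd pdrtd tgj
Final line 10: zdzbg

Answer: zdzbg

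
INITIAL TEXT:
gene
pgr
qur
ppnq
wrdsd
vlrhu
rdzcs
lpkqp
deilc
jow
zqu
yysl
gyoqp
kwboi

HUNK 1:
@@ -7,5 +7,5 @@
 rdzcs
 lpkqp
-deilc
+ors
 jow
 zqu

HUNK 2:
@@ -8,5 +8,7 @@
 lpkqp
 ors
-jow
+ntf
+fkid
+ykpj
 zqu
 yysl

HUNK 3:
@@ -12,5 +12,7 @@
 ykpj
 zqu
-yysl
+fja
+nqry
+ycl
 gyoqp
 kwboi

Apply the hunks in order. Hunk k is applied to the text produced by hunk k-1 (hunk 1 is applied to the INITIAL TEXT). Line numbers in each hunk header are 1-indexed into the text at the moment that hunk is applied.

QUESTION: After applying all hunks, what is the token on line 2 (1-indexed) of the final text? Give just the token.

Hunk 1: at line 7 remove [deilc] add [ors] -> 14 lines: gene pgr qur ppnq wrdsd vlrhu rdzcs lpkqp ors jow zqu yysl gyoqp kwboi
Hunk 2: at line 8 remove [jow] add [ntf,fkid,ykpj] -> 16 lines: gene pgr qur ppnq wrdsd vlrhu rdzcs lpkqp ors ntf fkid ykpj zqu yysl gyoqp kwboi
Hunk 3: at line 12 remove [yysl] add [fja,nqry,ycl] -> 18 lines: gene pgr qur ppnq wrdsd vlrhu rdzcs lpkqp ors ntf fkid ykpj zqu fja nqry ycl gyoqp kwboi
Final line 2: pgr

Answer: pgr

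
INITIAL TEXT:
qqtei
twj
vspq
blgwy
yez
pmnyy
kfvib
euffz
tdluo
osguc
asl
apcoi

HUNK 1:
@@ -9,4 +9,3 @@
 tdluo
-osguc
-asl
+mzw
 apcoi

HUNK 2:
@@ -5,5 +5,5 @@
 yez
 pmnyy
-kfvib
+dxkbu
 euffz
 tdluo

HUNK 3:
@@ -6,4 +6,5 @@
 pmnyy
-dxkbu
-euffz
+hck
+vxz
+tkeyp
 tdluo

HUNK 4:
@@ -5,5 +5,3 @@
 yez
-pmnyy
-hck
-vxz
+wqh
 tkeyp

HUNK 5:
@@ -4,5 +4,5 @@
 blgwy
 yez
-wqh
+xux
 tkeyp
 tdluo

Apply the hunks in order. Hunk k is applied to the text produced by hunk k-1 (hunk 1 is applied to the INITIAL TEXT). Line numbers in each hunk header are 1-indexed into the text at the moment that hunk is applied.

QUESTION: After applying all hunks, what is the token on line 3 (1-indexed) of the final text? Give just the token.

Hunk 1: at line 9 remove [osguc,asl] add [mzw] -> 11 lines: qqtei twj vspq blgwy yez pmnyy kfvib euffz tdluo mzw apcoi
Hunk 2: at line 5 remove [kfvib] add [dxkbu] -> 11 lines: qqtei twj vspq blgwy yez pmnyy dxkbu euffz tdluo mzw apcoi
Hunk 3: at line 6 remove [dxkbu,euffz] add [hck,vxz,tkeyp] -> 12 lines: qqtei twj vspq blgwy yez pmnyy hck vxz tkeyp tdluo mzw apcoi
Hunk 4: at line 5 remove [pmnyy,hck,vxz] add [wqh] -> 10 lines: qqtei twj vspq blgwy yez wqh tkeyp tdluo mzw apcoi
Hunk 5: at line 4 remove [wqh] add [xux] -> 10 lines: qqtei twj vspq blgwy yez xux tkeyp tdluo mzw apcoi
Final line 3: vspq

Answer: vspq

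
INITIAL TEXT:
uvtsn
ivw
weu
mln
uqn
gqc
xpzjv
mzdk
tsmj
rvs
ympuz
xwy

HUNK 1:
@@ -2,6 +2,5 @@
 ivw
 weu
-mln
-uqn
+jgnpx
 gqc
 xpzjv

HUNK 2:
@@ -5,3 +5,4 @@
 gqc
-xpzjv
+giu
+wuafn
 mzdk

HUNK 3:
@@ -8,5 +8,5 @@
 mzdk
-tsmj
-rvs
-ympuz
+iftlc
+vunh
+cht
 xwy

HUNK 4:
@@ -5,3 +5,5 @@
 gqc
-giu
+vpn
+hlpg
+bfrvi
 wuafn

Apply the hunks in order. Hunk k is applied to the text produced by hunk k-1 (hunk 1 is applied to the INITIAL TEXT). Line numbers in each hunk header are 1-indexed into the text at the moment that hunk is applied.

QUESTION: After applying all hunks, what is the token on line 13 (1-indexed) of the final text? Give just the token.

Hunk 1: at line 2 remove [mln,uqn] add [jgnpx] -> 11 lines: uvtsn ivw weu jgnpx gqc xpzjv mzdk tsmj rvs ympuz xwy
Hunk 2: at line 5 remove [xpzjv] add [giu,wuafn] -> 12 lines: uvtsn ivw weu jgnpx gqc giu wuafn mzdk tsmj rvs ympuz xwy
Hunk 3: at line 8 remove [tsmj,rvs,ympuz] add [iftlc,vunh,cht] -> 12 lines: uvtsn ivw weu jgnpx gqc giu wuafn mzdk iftlc vunh cht xwy
Hunk 4: at line 5 remove [giu] add [vpn,hlpg,bfrvi] -> 14 lines: uvtsn ivw weu jgnpx gqc vpn hlpg bfrvi wuafn mzdk iftlc vunh cht xwy
Final line 13: cht

Answer: cht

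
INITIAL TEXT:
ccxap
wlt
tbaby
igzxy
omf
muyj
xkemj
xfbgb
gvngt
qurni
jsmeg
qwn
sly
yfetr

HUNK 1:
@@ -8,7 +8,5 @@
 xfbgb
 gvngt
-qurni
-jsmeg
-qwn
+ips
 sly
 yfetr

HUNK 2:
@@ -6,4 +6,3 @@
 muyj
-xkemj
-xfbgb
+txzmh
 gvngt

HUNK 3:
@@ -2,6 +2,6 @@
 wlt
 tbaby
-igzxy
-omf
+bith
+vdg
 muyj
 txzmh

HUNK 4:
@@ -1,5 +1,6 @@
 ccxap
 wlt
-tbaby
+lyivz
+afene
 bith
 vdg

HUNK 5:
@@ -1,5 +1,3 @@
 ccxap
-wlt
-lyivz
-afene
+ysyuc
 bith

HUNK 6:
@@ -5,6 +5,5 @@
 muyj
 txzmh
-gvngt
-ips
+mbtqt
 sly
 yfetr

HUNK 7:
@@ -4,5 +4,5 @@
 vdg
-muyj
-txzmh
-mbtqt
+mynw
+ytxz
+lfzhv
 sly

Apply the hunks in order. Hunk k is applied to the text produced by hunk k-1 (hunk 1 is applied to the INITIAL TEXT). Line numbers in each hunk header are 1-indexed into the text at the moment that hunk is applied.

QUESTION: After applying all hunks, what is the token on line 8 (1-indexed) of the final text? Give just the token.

Hunk 1: at line 8 remove [qurni,jsmeg,qwn] add [ips] -> 12 lines: ccxap wlt tbaby igzxy omf muyj xkemj xfbgb gvngt ips sly yfetr
Hunk 2: at line 6 remove [xkemj,xfbgb] add [txzmh] -> 11 lines: ccxap wlt tbaby igzxy omf muyj txzmh gvngt ips sly yfetr
Hunk 3: at line 2 remove [igzxy,omf] add [bith,vdg] -> 11 lines: ccxap wlt tbaby bith vdg muyj txzmh gvngt ips sly yfetr
Hunk 4: at line 1 remove [tbaby] add [lyivz,afene] -> 12 lines: ccxap wlt lyivz afene bith vdg muyj txzmh gvngt ips sly yfetr
Hunk 5: at line 1 remove [wlt,lyivz,afene] add [ysyuc] -> 10 lines: ccxap ysyuc bith vdg muyj txzmh gvngt ips sly yfetr
Hunk 6: at line 5 remove [gvngt,ips] add [mbtqt] -> 9 lines: ccxap ysyuc bith vdg muyj txzmh mbtqt sly yfetr
Hunk 7: at line 4 remove [muyj,txzmh,mbtqt] add [mynw,ytxz,lfzhv] -> 9 lines: ccxap ysyuc bith vdg mynw ytxz lfzhv sly yfetr
Final line 8: sly

Answer: sly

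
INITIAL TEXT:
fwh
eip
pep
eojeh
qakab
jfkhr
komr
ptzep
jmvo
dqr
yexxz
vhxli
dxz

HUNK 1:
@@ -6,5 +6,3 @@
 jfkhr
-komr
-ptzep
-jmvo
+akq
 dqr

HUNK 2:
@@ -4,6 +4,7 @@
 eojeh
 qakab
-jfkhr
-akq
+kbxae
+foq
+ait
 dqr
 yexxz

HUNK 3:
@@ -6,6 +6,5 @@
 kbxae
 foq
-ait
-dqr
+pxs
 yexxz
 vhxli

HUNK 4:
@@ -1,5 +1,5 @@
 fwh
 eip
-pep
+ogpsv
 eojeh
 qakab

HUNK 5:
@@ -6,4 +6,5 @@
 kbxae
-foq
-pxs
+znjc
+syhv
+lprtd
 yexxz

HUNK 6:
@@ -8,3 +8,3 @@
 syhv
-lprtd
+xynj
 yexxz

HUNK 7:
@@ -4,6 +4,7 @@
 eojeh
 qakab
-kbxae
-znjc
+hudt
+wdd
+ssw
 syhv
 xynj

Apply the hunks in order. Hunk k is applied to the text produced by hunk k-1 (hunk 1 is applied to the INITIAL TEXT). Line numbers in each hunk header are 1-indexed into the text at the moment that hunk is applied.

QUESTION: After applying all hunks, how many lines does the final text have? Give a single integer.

Answer: 13

Derivation:
Hunk 1: at line 6 remove [komr,ptzep,jmvo] add [akq] -> 11 lines: fwh eip pep eojeh qakab jfkhr akq dqr yexxz vhxli dxz
Hunk 2: at line 4 remove [jfkhr,akq] add [kbxae,foq,ait] -> 12 lines: fwh eip pep eojeh qakab kbxae foq ait dqr yexxz vhxli dxz
Hunk 3: at line 6 remove [ait,dqr] add [pxs] -> 11 lines: fwh eip pep eojeh qakab kbxae foq pxs yexxz vhxli dxz
Hunk 4: at line 1 remove [pep] add [ogpsv] -> 11 lines: fwh eip ogpsv eojeh qakab kbxae foq pxs yexxz vhxli dxz
Hunk 5: at line 6 remove [foq,pxs] add [znjc,syhv,lprtd] -> 12 lines: fwh eip ogpsv eojeh qakab kbxae znjc syhv lprtd yexxz vhxli dxz
Hunk 6: at line 8 remove [lprtd] add [xynj] -> 12 lines: fwh eip ogpsv eojeh qakab kbxae znjc syhv xynj yexxz vhxli dxz
Hunk 7: at line 4 remove [kbxae,znjc] add [hudt,wdd,ssw] -> 13 lines: fwh eip ogpsv eojeh qakab hudt wdd ssw syhv xynj yexxz vhxli dxz
Final line count: 13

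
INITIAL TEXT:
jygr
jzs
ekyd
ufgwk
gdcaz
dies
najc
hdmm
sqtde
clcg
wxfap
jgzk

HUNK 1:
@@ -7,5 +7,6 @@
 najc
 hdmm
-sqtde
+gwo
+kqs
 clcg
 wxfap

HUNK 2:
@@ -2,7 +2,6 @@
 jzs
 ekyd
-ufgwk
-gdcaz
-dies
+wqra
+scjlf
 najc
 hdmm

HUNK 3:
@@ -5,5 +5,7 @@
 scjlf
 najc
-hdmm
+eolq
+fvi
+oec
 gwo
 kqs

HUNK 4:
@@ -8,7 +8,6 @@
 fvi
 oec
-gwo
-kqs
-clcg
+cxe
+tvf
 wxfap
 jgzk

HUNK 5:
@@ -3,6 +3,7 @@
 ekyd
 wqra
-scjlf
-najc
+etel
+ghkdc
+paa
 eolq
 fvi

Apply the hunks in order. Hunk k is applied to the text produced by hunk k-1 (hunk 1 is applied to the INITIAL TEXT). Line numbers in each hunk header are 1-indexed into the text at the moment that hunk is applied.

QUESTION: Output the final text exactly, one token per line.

Hunk 1: at line 7 remove [sqtde] add [gwo,kqs] -> 13 lines: jygr jzs ekyd ufgwk gdcaz dies najc hdmm gwo kqs clcg wxfap jgzk
Hunk 2: at line 2 remove [ufgwk,gdcaz,dies] add [wqra,scjlf] -> 12 lines: jygr jzs ekyd wqra scjlf najc hdmm gwo kqs clcg wxfap jgzk
Hunk 3: at line 5 remove [hdmm] add [eolq,fvi,oec] -> 14 lines: jygr jzs ekyd wqra scjlf najc eolq fvi oec gwo kqs clcg wxfap jgzk
Hunk 4: at line 8 remove [gwo,kqs,clcg] add [cxe,tvf] -> 13 lines: jygr jzs ekyd wqra scjlf najc eolq fvi oec cxe tvf wxfap jgzk
Hunk 5: at line 3 remove [scjlf,najc] add [etel,ghkdc,paa] -> 14 lines: jygr jzs ekyd wqra etel ghkdc paa eolq fvi oec cxe tvf wxfap jgzk

Answer: jygr
jzs
ekyd
wqra
etel
ghkdc
paa
eolq
fvi
oec
cxe
tvf
wxfap
jgzk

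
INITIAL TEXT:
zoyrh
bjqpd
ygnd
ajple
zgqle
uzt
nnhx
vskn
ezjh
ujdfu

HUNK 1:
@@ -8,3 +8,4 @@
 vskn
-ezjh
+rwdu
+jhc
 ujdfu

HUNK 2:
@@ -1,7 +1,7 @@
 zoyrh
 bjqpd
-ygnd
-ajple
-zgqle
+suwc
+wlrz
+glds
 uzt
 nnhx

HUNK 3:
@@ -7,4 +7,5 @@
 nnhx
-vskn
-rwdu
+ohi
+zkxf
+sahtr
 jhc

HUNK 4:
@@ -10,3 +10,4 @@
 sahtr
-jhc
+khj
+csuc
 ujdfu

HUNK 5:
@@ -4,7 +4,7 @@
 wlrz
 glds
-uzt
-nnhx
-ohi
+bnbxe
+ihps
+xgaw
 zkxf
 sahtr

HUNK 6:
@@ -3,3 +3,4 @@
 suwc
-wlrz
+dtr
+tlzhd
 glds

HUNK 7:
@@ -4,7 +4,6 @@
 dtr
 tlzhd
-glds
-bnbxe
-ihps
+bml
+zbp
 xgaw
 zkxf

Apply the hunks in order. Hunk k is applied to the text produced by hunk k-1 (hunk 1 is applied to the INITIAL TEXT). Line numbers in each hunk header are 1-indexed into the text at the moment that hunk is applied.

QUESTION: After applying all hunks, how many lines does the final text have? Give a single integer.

Hunk 1: at line 8 remove [ezjh] add [rwdu,jhc] -> 11 lines: zoyrh bjqpd ygnd ajple zgqle uzt nnhx vskn rwdu jhc ujdfu
Hunk 2: at line 1 remove [ygnd,ajple,zgqle] add [suwc,wlrz,glds] -> 11 lines: zoyrh bjqpd suwc wlrz glds uzt nnhx vskn rwdu jhc ujdfu
Hunk 3: at line 7 remove [vskn,rwdu] add [ohi,zkxf,sahtr] -> 12 lines: zoyrh bjqpd suwc wlrz glds uzt nnhx ohi zkxf sahtr jhc ujdfu
Hunk 4: at line 10 remove [jhc] add [khj,csuc] -> 13 lines: zoyrh bjqpd suwc wlrz glds uzt nnhx ohi zkxf sahtr khj csuc ujdfu
Hunk 5: at line 4 remove [uzt,nnhx,ohi] add [bnbxe,ihps,xgaw] -> 13 lines: zoyrh bjqpd suwc wlrz glds bnbxe ihps xgaw zkxf sahtr khj csuc ujdfu
Hunk 6: at line 3 remove [wlrz] add [dtr,tlzhd] -> 14 lines: zoyrh bjqpd suwc dtr tlzhd glds bnbxe ihps xgaw zkxf sahtr khj csuc ujdfu
Hunk 7: at line 4 remove [glds,bnbxe,ihps] add [bml,zbp] -> 13 lines: zoyrh bjqpd suwc dtr tlzhd bml zbp xgaw zkxf sahtr khj csuc ujdfu
Final line count: 13

Answer: 13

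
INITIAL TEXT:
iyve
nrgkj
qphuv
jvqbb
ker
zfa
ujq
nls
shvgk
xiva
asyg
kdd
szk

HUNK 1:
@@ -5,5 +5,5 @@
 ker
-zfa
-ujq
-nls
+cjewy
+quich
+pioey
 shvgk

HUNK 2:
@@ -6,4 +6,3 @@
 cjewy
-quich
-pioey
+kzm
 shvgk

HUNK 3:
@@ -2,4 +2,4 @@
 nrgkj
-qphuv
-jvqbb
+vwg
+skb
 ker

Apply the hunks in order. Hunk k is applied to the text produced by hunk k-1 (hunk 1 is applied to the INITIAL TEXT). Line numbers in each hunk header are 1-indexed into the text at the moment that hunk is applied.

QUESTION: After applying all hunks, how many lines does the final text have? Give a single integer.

Hunk 1: at line 5 remove [zfa,ujq,nls] add [cjewy,quich,pioey] -> 13 lines: iyve nrgkj qphuv jvqbb ker cjewy quich pioey shvgk xiva asyg kdd szk
Hunk 2: at line 6 remove [quich,pioey] add [kzm] -> 12 lines: iyve nrgkj qphuv jvqbb ker cjewy kzm shvgk xiva asyg kdd szk
Hunk 3: at line 2 remove [qphuv,jvqbb] add [vwg,skb] -> 12 lines: iyve nrgkj vwg skb ker cjewy kzm shvgk xiva asyg kdd szk
Final line count: 12

Answer: 12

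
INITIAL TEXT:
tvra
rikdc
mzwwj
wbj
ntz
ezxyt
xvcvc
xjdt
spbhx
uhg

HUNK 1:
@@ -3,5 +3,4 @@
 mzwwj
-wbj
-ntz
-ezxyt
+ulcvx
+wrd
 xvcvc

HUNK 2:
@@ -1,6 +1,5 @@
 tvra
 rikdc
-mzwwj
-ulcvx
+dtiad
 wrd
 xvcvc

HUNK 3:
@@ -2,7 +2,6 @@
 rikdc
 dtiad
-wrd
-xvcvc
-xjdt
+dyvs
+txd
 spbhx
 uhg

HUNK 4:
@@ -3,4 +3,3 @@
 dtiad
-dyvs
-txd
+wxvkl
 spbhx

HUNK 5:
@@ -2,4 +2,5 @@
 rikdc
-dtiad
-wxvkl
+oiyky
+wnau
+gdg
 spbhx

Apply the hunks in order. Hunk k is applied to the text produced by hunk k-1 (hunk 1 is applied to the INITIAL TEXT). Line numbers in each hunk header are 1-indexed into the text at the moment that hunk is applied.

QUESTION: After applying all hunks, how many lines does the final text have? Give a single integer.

Answer: 7

Derivation:
Hunk 1: at line 3 remove [wbj,ntz,ezxyt] add [ulcvx,wrd] -> 9 lines: tvra rikdc mzwwj ulcvx wrd xvcvc xjdt spbhx uhg
Hunk 2: at line 1 remove [mzwwj,ulcvx] add [dtiad] -> 8 lines: tvra rikdc dtiad wrd xvcvc xjdt spbhx uhg
Hunk 3: at line 2 remove [wrd,xvcvc,xjdt] add [dyvs,txd] -> 7 lines: tvra rikdc dtiad dyvs txd spbhx uhg
Hunk 4: at line 3 remove [dyvs,txd] add [wxvkl] -> 6 lines: tvra rikdc dtiad wxvkl spbhx uhg
Hunk 5: at line 2 remove [dtiad,wxvkl] add [oiyky,wnau,gdg] -> 7 lines: tvra rikdc oiyky wnau gdg spbhx uhg
Final line count: 7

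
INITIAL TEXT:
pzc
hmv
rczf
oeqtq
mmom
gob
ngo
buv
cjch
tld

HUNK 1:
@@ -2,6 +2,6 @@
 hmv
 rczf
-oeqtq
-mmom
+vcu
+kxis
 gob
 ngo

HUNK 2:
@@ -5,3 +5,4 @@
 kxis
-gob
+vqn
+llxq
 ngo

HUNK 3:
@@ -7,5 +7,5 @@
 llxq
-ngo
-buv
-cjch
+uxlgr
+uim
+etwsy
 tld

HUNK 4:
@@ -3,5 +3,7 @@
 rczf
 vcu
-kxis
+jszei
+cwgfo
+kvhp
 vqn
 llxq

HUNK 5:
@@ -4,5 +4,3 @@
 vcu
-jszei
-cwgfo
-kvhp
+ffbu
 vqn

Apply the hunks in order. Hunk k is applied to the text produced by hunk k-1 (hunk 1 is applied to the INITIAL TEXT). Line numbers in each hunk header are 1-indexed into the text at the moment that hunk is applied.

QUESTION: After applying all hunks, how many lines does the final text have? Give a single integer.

Answer: 11

Derivation:
Hunk 1: at line 2 remove [oeqtq,mmom] add [vcu,kxis] -> 10 lines: pzc hmv rczf vcu kxis gob ngo buv cjch tld
Hunk 2: at line 5 remove [gob] add [vqn,llxq] -> 11 lines: pzc hmv rczf vcu kxis vqn llxq ngo buv cjch tld
Hunk 3: at line 7 remove [ngo,buv,cjch] add [uxlgr,uim,etwsy] -> 11 lines: pzc hmv rczf vcu kxis vqn llxq uxlgr uim etwsy tld
Hunk 4: at line 3 remove [kxis] add [jszei,cwgfo,kvhp] -> 13 lines: pzc hmv rczf vcu jszei cwgfo kvhp vqn llxq uxlgr uim etwsy tld
Hunk 5: at line 4 remove [jszei,cwgfo,kvhp] add [ffbu] -> 11 lines: pzc hmv rczf vcu ffbu vqn llxq uxlgr uim etwsy tld
Final line count: 11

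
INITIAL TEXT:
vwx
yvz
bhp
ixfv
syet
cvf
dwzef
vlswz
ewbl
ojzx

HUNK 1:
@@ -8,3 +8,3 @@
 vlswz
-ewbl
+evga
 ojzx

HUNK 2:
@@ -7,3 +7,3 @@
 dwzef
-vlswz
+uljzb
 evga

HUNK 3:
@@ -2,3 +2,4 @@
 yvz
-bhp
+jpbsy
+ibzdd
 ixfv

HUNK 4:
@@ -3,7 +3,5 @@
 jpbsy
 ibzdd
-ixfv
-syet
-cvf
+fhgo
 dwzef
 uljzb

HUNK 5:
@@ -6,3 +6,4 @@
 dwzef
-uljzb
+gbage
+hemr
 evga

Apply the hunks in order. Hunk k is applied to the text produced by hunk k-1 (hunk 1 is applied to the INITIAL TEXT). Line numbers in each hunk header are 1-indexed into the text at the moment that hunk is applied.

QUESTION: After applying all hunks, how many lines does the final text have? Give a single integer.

Answer: 10

Derivation:
Hunk 1: at line 8 remove [ewbl] add [evga] -> 10 lines: vwx yvz bhp ixfv syet cvf dwzef vlswz evga ojzx
Hunk 2: at line 7 remove [vlswz] add [uljzb] -> 10 lines: vwx yvz bhp ixfv syet cvf dwzef uljzb evga ojzx
Hunk 3: at line 2 remove [bhp] add [jpbsy,ibzdd] -> 11 lines: vwx yvz jpbsy ibzdd ixfv syet cvf dwzef uljzb evga ojzx
Hunk 4: at line 3 remove [ixfv,syet,cvf] add [fhgo] -> 9 lines: vwx yvz jpbsy ibzdd fhgo dwzef uljzb evga ojzx
Hunk 5: at line 6 remove [uljzb] add [gbage,hemr] -> 10 lines: vwx yvz jpbsy ibzdd fhgo dwzef gbage hemr evga ojzx
Final line count: 10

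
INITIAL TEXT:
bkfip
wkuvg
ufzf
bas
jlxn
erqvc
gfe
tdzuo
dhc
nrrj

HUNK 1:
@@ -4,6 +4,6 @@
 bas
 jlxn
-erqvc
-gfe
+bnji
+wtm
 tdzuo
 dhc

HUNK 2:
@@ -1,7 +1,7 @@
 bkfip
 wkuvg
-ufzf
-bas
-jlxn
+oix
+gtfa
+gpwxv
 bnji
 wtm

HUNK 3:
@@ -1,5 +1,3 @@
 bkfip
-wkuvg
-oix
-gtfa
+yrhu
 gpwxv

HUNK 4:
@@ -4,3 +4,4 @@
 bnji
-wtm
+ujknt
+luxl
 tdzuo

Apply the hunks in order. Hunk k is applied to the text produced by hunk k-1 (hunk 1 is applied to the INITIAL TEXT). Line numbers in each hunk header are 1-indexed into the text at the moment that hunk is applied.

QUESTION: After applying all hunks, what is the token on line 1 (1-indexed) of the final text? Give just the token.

Hunk 1: at line 4 remove [erqvc,gfe] add [bnji,wtm] -> 10 lines: bkfip wkuvg ufzf bas jlxn bnji wtm tdzuo dhc nrrj
Hunk 2: at line 1 remove [ufzf,bas,jlxn] add [oix,gtfa,gpwxv] -> 10 lines: bkfip wkuvg oix gtfa gpwxv bnji wtm tdzuo dhc nrrj
Hunk 3: at line 1 remove [wkuvg,oix,gtfa] add [yrhu] -> 8 lines: bkfip yrhu gpwxv bnji wtm tdzuo dhc nrrj
Hunk 4: at line 4 remove [wtm] add [ujknt,luxl] -> 9 lines: bkfip yrhu gpwxv bnji ujknt luxl tdzuo dhc nrrj
Final line 1: bkfip

Answer: bkfip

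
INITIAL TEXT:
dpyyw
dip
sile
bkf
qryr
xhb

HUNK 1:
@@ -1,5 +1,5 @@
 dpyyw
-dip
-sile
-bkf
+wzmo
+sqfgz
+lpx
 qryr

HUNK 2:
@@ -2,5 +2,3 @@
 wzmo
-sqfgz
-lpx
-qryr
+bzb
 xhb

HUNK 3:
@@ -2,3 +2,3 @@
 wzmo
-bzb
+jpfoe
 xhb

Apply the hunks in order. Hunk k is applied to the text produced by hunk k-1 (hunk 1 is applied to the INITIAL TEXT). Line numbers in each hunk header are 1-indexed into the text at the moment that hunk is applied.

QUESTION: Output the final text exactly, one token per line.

Hunk 1: at line 1 remove [dip,sile,bkf] add [wzmo,sqfgz,lpx] -> 6 lines: dpyyw wzmo sqfgz lpx qryr xhb
Hunk 2: at line 2 remove [sqfgz,lpx,qryr] add [bzb] -> 4 lines: dpyyw wzmo bzb xhb
Hunk 3: at line 2 remove [bzb] add [jpfoe] -> 4 lines: dpyyw wzmo jpfoe xhb

Answer: dpyyw
wzmo
jpfoe
xhb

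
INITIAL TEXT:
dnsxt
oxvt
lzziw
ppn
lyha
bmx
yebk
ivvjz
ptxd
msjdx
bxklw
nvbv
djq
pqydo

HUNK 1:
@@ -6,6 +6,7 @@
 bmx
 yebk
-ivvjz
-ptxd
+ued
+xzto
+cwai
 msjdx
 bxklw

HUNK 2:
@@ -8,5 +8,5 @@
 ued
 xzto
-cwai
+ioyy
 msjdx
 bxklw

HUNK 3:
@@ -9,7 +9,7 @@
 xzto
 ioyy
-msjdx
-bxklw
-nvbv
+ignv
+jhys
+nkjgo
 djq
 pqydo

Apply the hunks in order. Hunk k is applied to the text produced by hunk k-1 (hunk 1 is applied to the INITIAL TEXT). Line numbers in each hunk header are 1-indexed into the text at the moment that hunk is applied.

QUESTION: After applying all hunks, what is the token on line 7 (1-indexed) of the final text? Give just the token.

Hunk 1: at line 6 remove [ivvjz,ptxd] add [ued,xzto,cwai] -> 15 lines: dnsxt oxvt lzziw ppn lyha bmx yebk ued xzto cwai msjdx bxklw nvbv djq pqydo
Hunk 2: at line 8 remove [cwai] add [ioyy] -> 15 lines: dnsxt oxvt lzziw ppn lyha bmx yebk ued xzto ioyy msjdx bxklw nvbv djq pqydo
Hunk 3: at line 9 remove [msjdx,bxklw,nvbv] add [ignv,jhys,nkjgo] -> 15 lines: dnsxt oxvt lzziw ppn lyha bmx yebk ued xzto ioyy ignv jhys nkjgo djq pqydo
Final line 7: yebk

Answer: yebk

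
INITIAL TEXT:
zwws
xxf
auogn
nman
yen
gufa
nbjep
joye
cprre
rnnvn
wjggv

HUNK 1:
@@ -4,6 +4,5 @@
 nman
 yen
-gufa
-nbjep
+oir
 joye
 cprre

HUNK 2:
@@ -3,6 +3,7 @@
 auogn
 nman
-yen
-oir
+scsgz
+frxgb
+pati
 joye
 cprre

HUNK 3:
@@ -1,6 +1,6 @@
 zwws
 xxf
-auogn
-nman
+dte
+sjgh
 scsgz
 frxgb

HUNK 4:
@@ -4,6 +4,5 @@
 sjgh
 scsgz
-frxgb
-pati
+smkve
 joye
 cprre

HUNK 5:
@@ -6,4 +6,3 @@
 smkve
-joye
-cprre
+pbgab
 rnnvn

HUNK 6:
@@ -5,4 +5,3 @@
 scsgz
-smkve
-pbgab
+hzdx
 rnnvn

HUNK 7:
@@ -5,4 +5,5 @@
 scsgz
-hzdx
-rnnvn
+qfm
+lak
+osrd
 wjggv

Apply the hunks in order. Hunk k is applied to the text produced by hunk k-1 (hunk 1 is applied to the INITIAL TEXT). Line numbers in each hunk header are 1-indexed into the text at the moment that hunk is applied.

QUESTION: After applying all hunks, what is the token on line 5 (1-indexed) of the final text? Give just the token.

Answer: scsgz

Derivation:
Hunk 1: at line 4 remove [gufa,nbjep] add [oir] -> 10 lines: zwws xxf auogn nman yen oir joye cprre rnnvn wjggv
Hunk 2: at line 3 remove [yen,oir] add [scsgz,frxgb,pati] -> 11 lines: zwws xxf auogn nman scsgz frxgb pati joye cprre rnnvn wjggv
Hunk 3: at line 1 remove [auogn,nman] add [dte,sjgh] -> 11 lines: zwws xxf dte sjgh scsgz frxgb pati joye cprre rnnvn wjggv
Hunk 4: at line 4 remove [frxgb,pati] add [smkve] -> 10 lines: zwws xxf dte sjgh scsgz smkve joye cprre rnnvn wjggv
Hunk 5: at line 6 remove [joye,cprre] add [pbgab] -> 9 lines: zwws xxf dte sjgh scsgz smkve pbgab rnnvn wjggv
Hunk 6: at line 5 remove [smkve,pbgab] add [hzdx] -> 8 lines: zwws xxf dte sjgh scsgz hzdx rnnvn wjggv
Hunk 7: at line 5 remove [hzdx,rnnvn] add [qfm,lak,osrd] -> 9 lines: zwws xxf dte sjgh scsgz qfm lak osrd wjggv
Final line 5: scsgz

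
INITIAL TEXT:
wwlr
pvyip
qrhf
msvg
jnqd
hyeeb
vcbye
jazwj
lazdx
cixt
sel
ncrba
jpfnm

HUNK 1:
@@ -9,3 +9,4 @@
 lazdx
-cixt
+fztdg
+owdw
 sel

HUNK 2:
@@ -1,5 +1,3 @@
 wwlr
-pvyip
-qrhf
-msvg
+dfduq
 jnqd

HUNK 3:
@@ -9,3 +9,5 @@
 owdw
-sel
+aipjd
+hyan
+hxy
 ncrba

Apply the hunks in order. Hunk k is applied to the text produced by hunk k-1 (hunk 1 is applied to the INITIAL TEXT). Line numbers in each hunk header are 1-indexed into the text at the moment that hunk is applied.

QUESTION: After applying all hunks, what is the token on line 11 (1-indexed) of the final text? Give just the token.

Hunk 1: at line 9 remove [cixt] add [fztdg,owdw] -> 14 lines: wwlr pvyip qrhf msvg jnqd hyeeb vcbye jazwj lazdx fztdg owdw sel ncrba jpfnm
Hunk 2: at line 1 remove [pvyip,qrhf,msvg] add [dfduq] -> 12 lines: wwlr dfduq jnqd hyeeb vcbye jazwj lazdx fztdg owdw sel ncrba jpfnm
Hunk 3: at line 9 remove [sel] add [aipjd,hyan,hxy] -> 14 lines: wwlr dfduq jnqd hyeeb vcbye jazwj lazdx fztdg owdw aipjd hyan hxy ncrba jpfnm
Final line 11: hyan

Answer: hyan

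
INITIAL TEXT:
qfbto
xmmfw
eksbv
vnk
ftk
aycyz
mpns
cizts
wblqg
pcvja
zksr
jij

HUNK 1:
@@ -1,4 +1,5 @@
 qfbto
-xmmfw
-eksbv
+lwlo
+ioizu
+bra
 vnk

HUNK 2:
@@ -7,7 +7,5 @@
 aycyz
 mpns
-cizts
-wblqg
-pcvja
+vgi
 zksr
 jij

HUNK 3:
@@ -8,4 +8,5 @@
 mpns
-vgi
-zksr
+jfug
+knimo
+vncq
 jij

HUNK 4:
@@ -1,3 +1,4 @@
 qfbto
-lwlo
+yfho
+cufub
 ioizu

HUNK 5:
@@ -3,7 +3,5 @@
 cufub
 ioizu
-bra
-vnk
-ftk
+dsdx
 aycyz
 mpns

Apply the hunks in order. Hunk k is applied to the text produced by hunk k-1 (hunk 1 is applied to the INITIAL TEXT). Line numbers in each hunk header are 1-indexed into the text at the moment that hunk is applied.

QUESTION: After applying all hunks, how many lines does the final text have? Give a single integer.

Hunk 1: at line 1 remove [xmmfw,eksbv] add [lwlo,ioizu,bra] -> 13 lines: qfbto lwlo ioizu bra vnk ftk aycyz mpns cizts wblqg pcvja zksr jij
Hunk 2: at line 7 remove [cizts,wblqg,pcvja] add [vgi] -> 11 lines: qfbto lwlo ioizu bra vnk ftk aycyz mpns vgi zksr jij
Hunk 3: at line 8 remove [vgi,zksr] add [jfug,knimo,vncq] -> 12 lines: qfbto lwlo ioizu bra vnk ftk aycyz mpns jfug knimo vncq jij
Hunk 4: at line 1 remove [lwlo] add [yfho,cufub] -> 13 lines: qfbto yfho cufub ioizu bra vnk ftk aycyz mpns jfug knimo vncq jij
Hunk 5: at line 3 remove [bra,vnk,ftk] add [dsdx] -> 11 lines: qfbto yfho cufub ioizu dsdx aycyz mpns jfug knimo vncq jij
Final line count: 11

Answer: 11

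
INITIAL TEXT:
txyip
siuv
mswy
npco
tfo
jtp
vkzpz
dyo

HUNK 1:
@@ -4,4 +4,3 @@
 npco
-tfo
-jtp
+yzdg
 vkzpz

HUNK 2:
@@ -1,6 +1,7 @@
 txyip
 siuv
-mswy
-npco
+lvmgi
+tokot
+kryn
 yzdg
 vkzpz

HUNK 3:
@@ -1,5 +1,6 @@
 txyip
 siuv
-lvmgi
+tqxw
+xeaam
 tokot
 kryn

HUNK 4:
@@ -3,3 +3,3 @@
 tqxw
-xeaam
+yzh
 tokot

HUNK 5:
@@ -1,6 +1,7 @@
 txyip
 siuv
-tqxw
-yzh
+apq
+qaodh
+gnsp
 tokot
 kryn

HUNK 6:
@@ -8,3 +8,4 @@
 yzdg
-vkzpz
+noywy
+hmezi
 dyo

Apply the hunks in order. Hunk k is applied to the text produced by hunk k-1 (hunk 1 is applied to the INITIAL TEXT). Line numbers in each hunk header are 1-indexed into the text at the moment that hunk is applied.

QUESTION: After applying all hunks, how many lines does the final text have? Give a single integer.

Answer: 11

Derivation:
Hunk 1: at line 4 remove [tfo,jtp] add [yzdg] -> 7 lines: txyip siuv mswy npco yzdg vkzpz dyo
Hunk 2: at line 1 remove [mswy,npco] add [lvmgi,tokot,kryn] -> 8 lines: txyip siuv lvmgi tokot kryn yzdg vkzpz dyo
Hunk 3: at line 1 remove [lvmgi] add [tqxw,xeaam] -> 9 lines: txyip siuv tqxw xeaam tokot kryn yzdg vkzpz dyo
Hunk 4: at line 3 remove [xeaam] add [yzh] -> 9 lines: txyip siuv tqxw yzh tokot kryn yzdg vkzpz dyo
Hunk 5: at line 1 remove [tqxw,yzh] add [apq,qaodh,gnsp] -> 10 lines: txyip siuv apq qaodh gnsp tokot kryn yzdg vkzpz dyo
Hunk 6: at line 8 remove [vkzpz] add [noywy,hmezi] -> 11 lines: txyip siuv apq qaodh gnsp tokot kryn yzdg noywy hmezi dyo
Final line count: 11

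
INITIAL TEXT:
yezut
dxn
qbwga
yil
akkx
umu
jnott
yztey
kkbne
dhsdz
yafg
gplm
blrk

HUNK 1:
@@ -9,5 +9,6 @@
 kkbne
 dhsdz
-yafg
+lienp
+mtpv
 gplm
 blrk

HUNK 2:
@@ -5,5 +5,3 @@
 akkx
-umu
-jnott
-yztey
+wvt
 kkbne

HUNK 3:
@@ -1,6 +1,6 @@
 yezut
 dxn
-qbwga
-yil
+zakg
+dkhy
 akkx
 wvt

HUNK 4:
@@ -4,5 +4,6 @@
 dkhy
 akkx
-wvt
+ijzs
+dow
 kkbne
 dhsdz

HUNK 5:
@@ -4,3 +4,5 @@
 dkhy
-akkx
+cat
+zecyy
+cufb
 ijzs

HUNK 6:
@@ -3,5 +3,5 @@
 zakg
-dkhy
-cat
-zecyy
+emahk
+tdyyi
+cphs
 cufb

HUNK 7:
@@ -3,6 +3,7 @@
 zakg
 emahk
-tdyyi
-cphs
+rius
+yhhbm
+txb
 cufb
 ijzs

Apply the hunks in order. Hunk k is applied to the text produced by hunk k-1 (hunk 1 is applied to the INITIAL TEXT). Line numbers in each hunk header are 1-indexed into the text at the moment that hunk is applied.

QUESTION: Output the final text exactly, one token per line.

Answer: yezut
dxn
zakg
emahk
rius
yhhbm
txb
cufb
ijzs
dow
kkbne
dhsdz
lienp
mtpv
gplm
blrk

Derivation:
Hunk 1: at line 9 remove [yafg] add [lienp,mtpv] -> 14 lines: yezut dxn qbwga yil akkx umu jnott yztey kkbne dhsdz lienp mtpv gplm blrk
Hunk 2: at line 5 remove [umu,jnott,yztey] add [wvt] -> 12 lines: yezut dxn qbwga yil akkx wvt kkbne dhsdz lienp mtpv gplm blrk
Hunk 3: at line 1 remove [qbwga,yil] add [zakg,dkhy] -> 12 lines: yezut dxn zakg dkhy akkx wvt kkbne dhsdz lienp mtpv gplm blrk
Hunk 4: at line 4 remove [wvt] add [ijzs,dow] -> 13 lines: yezut dxn zakg dkhy akkx ijzs dow kkbne dhsdz lienp mtpv gplm blrk
Hunk 5: at line 4 remove [akkx] add [cat,zecyy,cufb] -> 15 lines: yezut dxn zakg dkhy cat zecyy cufb ijzs dow kkbne dhsdz lienp mtpv gplm blrk
Hunk 6: at line 3 remove [dkhy,cat,zecyy] add [emahk,tdyyi,cphs] -> 15 lines: yezut dxn zakg emahk tdyyi cphs cufb ijzs dow kkbne dhsdz lienp mtpv gplm blrk
Hunk 7: at line 3 remove [tdyyi,cphs] add [rius,yhhbm,txb] -> 16 lines: yezut dxn zakg emahk rius yhhbm txb cufb ijzs dow kkbne dhsdz lienp mtpv gplm blrk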